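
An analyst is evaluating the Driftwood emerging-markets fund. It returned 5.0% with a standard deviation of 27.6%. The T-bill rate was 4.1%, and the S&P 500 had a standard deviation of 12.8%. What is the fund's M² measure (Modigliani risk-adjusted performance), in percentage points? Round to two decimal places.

4.52

Sharpe = (Rp − Rf) / σp = (5.0% − 4.1%) / 27.6% = 0.0326
M² = Rf + Sharpe × σm = 4.1% + 0.0326 × 12.8% = 4.5173%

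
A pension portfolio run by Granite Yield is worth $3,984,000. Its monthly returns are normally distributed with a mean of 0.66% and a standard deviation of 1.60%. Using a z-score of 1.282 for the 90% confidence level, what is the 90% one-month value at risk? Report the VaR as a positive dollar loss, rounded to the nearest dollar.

$55,425

Return at the 90% tail: μ − z·σ = 0.66% − 1.282 × 1.60% = 0.66 − 2.0512 = -1.3912%
VaR = −(-1.3912%) × $3,984,000 = 1.3912% × $3,984,000 = $55,425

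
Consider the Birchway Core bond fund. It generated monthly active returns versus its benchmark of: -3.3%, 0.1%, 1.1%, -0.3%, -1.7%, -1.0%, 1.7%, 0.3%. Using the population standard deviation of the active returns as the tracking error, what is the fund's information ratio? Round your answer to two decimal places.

Mean return r̄ = -3.10 / 8 = -0.3875%
Population σ = √[Σ(r − r̄)² / 8] = √[17.8688 / 8] = √2.2336 = 1.4945%
IR = r̄ / tracking error = -0.3875 / 1.4945 = -0.2593

-0.26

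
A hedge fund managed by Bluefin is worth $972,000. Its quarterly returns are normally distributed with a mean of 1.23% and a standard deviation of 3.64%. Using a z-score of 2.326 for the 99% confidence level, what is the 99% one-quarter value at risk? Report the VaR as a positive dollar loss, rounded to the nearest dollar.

Return at the 99% tail: μ − z·σ = 1.23% − 2.326 × 3.64% = 1.23 − 8.46664 = -7.23664%
VaR = −(-7.23664%) × $972,000 = 7.23664% × $972,000 = $70,340

$70,340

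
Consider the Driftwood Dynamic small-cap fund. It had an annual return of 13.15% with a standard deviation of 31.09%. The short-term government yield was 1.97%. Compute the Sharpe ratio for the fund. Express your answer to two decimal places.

0.36

Sharpe = (Rp − Rf) / σp = (13.15% − 1.97%) / 31.09% = 11.18% / 31.09% = 0.3596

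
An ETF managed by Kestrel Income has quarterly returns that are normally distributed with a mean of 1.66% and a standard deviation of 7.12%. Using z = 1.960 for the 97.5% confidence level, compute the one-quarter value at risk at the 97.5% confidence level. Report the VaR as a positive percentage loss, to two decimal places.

VaR (as % loss) = −(μ − z·σ) = −(1.66% − 1.960 × 7.12%) = −(-12.2952%) = 12.2952%

12.30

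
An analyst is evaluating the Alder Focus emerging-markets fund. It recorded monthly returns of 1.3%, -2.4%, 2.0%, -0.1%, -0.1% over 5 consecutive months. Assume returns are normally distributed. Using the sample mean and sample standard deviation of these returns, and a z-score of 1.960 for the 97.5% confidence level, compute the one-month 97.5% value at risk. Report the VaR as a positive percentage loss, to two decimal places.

3.16

μ = (1.3 − 2.4 + 2 − 0.1 − 0.1) / 5 = 0.70 / 5 = 0.1400%
Σ(r − μ)² = 11.3720; sample σ = √(11.3720/4) = 1.6861%
VaR = −(μ − z·σ) = −(0.1400 − 1.960 × 1.6861) = −(-3.1648) = 3.1648%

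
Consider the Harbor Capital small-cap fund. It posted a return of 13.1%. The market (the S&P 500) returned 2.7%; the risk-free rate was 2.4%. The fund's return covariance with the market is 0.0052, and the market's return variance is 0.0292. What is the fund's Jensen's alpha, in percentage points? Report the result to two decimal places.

10.65

β = Cov / Var = 0.0052 / 0.0292 = 0.1781
E[R] = Rf + β(Rm − Rf) = 2.4% + 0.1781 × (2.7% − 2.4%) = 2.4534%
α = Rp − E[R] = 13.1% − 2.4534% = 10.6466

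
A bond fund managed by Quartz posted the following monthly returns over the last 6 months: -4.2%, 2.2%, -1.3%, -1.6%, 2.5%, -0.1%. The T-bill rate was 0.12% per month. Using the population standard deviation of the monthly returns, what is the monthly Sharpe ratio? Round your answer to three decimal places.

-0.233

r̄ = (-4.2 + 2.2 − 1.3 − 1.6 + 2.5 − 0.1) / 6 = -2.50 / 6 = -0.4167%
Population std dev = √[31.9483 / 6] = 2.3075%
Sharpe = (r̄ − rf) / σ = (-0.4167 − 0.12) / 2.3075 = -0.5367 / 2.3075 = -0.2326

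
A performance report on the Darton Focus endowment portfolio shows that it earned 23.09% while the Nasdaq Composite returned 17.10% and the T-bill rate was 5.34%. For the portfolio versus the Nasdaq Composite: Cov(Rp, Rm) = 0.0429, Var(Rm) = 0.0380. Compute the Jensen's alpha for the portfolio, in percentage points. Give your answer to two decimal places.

4.47

β = Cov / Var = 0.0429 / 0.0380 = 1.1289
E[R] = Rf + β(Rm − Rf) = 5.34% + 1.1289 × (17.10% − 5.34%) = 18.6159%
α = Rp − E[R] = 23.09% − 18.6159% = 4.4741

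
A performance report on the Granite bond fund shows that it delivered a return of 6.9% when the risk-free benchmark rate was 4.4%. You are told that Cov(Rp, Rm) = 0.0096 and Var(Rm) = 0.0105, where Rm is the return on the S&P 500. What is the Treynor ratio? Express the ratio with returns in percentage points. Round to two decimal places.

β = Cov / Var = 0.0096 / 0.0105 = 0.9143
Treynor = (Rp − Rf) / β = (6.9% − 4.4%) / 0.9143 = 2.50 / 0.9143 = 2.7343

2.73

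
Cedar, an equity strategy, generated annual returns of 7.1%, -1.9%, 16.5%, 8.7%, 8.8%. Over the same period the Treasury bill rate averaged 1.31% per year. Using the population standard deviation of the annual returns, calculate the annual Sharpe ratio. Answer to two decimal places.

1.11

Mean return μ = 39.20 / 5 = 7.8400%
Σ(r − μ)² = (7.1 − 7.8400)² + (-1.9 − 7.8400)² + … = 172.0720
population σ = √(172.0720 / 5) = √34.4144 = 5.8664%
Sharpe = (μ − rf) / σ = (7.8400 − 1.31) / 5.8664 = 6.5300 / 5.8664 = 1.1131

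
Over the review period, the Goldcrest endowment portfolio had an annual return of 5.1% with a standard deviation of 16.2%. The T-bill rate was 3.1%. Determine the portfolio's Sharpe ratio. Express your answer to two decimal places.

0.12

Sharpe = (Rp − Rf) / σp = (5.1% − 3.1%) / 16.2% = 2.00% / 16.2% = 0.1235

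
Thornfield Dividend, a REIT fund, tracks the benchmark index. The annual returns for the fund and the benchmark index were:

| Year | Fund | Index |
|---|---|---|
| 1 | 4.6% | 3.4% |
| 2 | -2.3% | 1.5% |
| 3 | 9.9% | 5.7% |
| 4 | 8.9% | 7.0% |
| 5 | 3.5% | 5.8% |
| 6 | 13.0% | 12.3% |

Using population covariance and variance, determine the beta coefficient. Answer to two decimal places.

1.29

r̄p = 6.2667%,  r̄m = 5.9500%
Cov = Σ(rp − r̄p)(rm − r̄m) / 6 = 14.5667
Var(rm) = Σ(rm − r̄m)² / 6 = 11.3025
β = Cov / Var = 14.5667 / 11.3025 = 1.2888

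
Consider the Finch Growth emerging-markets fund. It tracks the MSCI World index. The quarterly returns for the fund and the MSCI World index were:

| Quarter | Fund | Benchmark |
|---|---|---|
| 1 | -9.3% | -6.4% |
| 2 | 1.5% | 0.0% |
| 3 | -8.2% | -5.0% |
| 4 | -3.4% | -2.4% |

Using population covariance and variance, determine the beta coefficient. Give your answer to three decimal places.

1.732

r̄p = -4.8500%,  r̄m = -3.4500%
Cov = Σ(rp − r̄p)(rm − r̄m) / 4 = 10.4375
Var(rm) = Σ(rm − r̄m)² / 4 = 6.0275
β = Cov / Var = 10.4375 / 6.0275 = 1.7316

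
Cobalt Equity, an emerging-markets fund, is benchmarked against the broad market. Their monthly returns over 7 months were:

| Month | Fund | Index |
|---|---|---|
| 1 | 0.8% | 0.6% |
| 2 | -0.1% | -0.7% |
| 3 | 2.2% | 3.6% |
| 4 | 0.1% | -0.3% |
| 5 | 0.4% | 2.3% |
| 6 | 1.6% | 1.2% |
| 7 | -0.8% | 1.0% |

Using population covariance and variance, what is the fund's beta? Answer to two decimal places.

r̄p = 0.6000%,  r̄m = 1.1000%
Cov = Σ(rp − r̄p)(rm − r̄m) / 7 = 0.8371
Var(rm) = Σ(rm − r̄m)² / 7 = 1.8800
β = Cov / Var = 0.8371 / 1.8800 = 0.4453

0.45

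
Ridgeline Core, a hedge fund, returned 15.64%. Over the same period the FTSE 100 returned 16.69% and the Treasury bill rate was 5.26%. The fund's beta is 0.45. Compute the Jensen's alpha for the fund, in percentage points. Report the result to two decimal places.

CAPM expected return = Rf + β(Rm − Rf) = 5.26% + 0.45 × (16.69% − 5.26%) = 5.26 + 0.45 × 11.43 = 10.4035%
Jensen's α = Rp − E[R] = 15.64% − 10.4035% = 5.2365

5.24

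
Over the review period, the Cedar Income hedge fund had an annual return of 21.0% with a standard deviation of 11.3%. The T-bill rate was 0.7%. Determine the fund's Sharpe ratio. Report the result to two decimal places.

Sharpe = (Rp − Rf) / σp = (21.0% − 0.7%) / 11.3% = 20.30% / 11.3% = 1.7965

1.80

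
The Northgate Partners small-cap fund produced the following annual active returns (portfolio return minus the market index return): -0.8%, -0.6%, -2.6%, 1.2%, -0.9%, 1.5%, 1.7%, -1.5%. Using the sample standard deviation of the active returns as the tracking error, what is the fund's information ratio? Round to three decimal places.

r̄ = (-0.8 − 0.6 − 2.6 + 1.2 − 0.9 + 1.5 + 1.7 − 1.5) / 8 = -2.00 / 8 = -0.2500%
Sample σ = √[Σ(r − r̄)² / 7] = √[16.9000 / 7] = √2.4143 = 1.5538%
IR = r̄ / tracking error = -0.2500 / 1.5538 = -0.1609

-0.161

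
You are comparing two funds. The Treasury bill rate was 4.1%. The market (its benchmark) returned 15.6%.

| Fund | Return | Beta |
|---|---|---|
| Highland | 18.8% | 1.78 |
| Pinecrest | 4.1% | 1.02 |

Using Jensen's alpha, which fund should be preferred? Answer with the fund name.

Highland

Highland: α = 18.8% − [4.1% + 1.78 × (15.6% − 4.1%)] = -5.770
Pinecrest: α = 4.1% − [4.1% + 1.02 × (15.6% − 4.1%)] = -11.730
Highest: Highland (-5.770).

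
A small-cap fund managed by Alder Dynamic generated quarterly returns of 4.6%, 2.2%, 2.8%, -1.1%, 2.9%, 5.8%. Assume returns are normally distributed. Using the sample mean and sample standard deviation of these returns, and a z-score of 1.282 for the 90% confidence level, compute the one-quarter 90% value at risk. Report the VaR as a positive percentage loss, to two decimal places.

0.16

μ = (4.6 + 2.2 + 2.8 − 1.1 + 2.9 + 5.8) / 6 = 17.20 / 6 = 2.8667%
Sample σ = √[Σ(r − μ)² / 5] = √[27.7933 / 5] = √5.5587 = 2.3577%
VaR = −(μ − z·σ) = −(2.8667 − 1.282 × 2.3577) = −(-0.1559) = 0.1559%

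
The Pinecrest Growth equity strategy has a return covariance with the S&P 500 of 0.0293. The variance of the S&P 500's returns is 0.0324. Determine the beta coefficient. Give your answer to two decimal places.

0.90

β = Cov(Rp, Rm) / Var(Rm) = 0.0293 / 0.0324 = 0.9043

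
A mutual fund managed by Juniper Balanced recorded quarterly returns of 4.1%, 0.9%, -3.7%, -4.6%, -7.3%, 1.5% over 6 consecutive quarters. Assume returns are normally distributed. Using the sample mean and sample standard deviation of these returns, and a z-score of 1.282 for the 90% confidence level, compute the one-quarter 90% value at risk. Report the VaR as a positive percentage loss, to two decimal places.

7.08

r̄ = (4.1 + 0.9 − 3.7 − 4.6 − 7.3 + 1.5) / 6 = -1.5167%
Σ(r − r̄)² = (4.1 − (-1.5167))² + (0.9 − (-1.5167))² + (-3.7 − (-1.5167))² + … = 94.2083
sample σ = √(94.2083 / 5) = √18.8417 = 4.3407%
VaR = −(r̄ − z·σ) = −(-1.5167 − 1.282 × 4.3407) = −(-7.0815) = 7.0815%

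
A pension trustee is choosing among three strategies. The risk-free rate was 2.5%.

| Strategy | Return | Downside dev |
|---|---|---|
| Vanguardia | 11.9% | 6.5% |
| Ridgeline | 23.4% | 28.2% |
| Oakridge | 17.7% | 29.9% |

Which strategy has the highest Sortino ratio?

Vanguardia: Sortino ratio = (11.9% − 2.5%) / 6.5% = 1.446
Ridgeline: Sortino ratio = (23.4% − 2.5%) / 28.2% = 0.741
Oakridge: Sortino ratio = (17.7% − 2.5%) / 29.9% = 0.508
Highest: Vanguardia (1.446).

Vanguardia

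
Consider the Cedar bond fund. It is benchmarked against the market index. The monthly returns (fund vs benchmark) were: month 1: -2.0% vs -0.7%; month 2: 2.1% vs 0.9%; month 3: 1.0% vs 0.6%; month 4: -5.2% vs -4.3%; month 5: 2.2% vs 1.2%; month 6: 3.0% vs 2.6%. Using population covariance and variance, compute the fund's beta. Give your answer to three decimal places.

r̄p = 0.1833%,  r̄m = 0.0500%
Cov = Σ(rp − r̄p)(rm − r̄m) / 6 = 6.1058
Var(rm) = Σ(rm − r̄m)² / 6 = 4.7225
β = Cov / Var = 6.1058 / 4.7225 = 1.2929

1.293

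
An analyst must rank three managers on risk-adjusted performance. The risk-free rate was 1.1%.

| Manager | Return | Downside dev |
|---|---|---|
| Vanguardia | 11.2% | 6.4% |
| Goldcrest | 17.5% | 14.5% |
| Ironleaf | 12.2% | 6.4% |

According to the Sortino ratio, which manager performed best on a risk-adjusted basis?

Vanguardia: Sortino ratio = (11.2% − 1.1%) / 6.4% = 1.578
Goldcrest: Sortino ratio = (17.5% − 1.1%) / 14.5% = 1.131
Ironleaf: Sortino ratio = (12.2% − 1.1%) / 6.4% = 1.734
Highest: Ironleaf (1.734).

Ironleaf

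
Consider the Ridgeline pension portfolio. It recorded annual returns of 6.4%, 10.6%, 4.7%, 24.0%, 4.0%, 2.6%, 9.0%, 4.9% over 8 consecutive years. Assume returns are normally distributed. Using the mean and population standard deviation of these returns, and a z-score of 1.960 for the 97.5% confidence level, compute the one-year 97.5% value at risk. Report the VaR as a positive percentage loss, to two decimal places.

4.34

r̄ = (6.4 + 10.6 + 4.7 + 24 + 4 + 2.6 + 9 + 4.9) / 8 = 8.2750%
Population σ = √[Σ(r − r̄)² / 8] = √[331.3750 / 8] = √41.4219 = 6.4360%
VaR = −(r̄ − z·σ) = −(8.2750 − 1.960 × 6.4360) = −(-4.3396) = 4.3396%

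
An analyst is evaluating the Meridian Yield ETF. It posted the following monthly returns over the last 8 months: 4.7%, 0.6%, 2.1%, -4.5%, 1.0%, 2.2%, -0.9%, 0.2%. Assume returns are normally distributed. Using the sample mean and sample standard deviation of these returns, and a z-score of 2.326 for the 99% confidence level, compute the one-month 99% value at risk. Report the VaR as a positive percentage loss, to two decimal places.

r̄ = (4.7 + 0.6 + 2.1 − 4.5 + 1 + 2.2 − 0.9 + 0.2) / 8 = 5.40 / 8 = 0.6750%
Σ(r − r̄)² = 50.1550; sample σ = √(50.1550/7) = 2.6768%
VaR = −(r̄ − z·σ) = −(0.6750 − 2.326 × 2.6768) = −(-5.5512) = 5.5512%

5.55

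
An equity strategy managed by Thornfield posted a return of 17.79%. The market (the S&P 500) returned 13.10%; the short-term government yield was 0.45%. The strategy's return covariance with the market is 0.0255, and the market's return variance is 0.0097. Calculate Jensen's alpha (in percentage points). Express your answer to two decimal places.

-15.92

β = Cov / Var = 0.0255 / 0.0097 = 2.6289
E[R] = Rf + β(Rm − Rf) = 0.45% + 2.6289 × (13.10% − 0.45%) = 33.7056%
α = Rp − E[R] = 17.79% − 33.7056% = -15.9156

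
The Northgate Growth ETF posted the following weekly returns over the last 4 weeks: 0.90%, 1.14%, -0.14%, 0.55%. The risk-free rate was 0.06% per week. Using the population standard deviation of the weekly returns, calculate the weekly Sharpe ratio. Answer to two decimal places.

1.15

Mean return r̄ = 2.450 / 4 = 0.6125%
Population std dev = √[0.9311 / 4] = 0.4825%
Sharpe = (r̄ − rf) / σ = (0.6125 − 0.06) / 0.4825 = 0.5525 / 0.4825 = 1.1451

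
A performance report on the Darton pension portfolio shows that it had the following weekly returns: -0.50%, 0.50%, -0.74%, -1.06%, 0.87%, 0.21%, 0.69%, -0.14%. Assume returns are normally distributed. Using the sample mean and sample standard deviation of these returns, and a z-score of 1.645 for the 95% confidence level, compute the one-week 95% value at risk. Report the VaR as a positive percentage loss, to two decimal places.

r̄ = (-0.5 + 0.5 − 0.74 − 1.06 + 0.87 + 0.21 + 0.69 − 0.14) / 8 = -0.0213%
Σ(r − r̄)² = (-0.5 − (-0.0213))² + (0.5 − (-0.0213))² + (-0.74 − (-0.0213))² + … = 3.4643
sample σ = √(3.4643 / 7) = √0.4949 = 0.7035%
VaR = −(r̄ − z·σ) = −(-0.0213 − 1.645 × 0.7035) = −(-1.1786) = 1.1786%

1.18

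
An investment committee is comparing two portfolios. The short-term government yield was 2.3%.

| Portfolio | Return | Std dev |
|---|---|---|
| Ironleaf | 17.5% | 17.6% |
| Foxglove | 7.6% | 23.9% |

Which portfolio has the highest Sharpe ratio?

Ironleaf

Ironleaf: Sharpe ratio = (17.5% − 2.3%) / 17.6% = 0.864
Foxglove: Sharpe ratio = (7.6% − 2.3%) / 23.9% = 0.222
Highest: Ironleaf (0.864).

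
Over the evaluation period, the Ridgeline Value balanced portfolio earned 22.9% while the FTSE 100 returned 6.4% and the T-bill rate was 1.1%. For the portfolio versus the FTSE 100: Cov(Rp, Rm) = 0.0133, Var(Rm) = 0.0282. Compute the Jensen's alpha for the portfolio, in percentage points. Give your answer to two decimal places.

19.30

β = Cov / Var = 0.0133 / 0.0282 = 0.4716
E[R] = Rf + β(Rm − Rf) = 1.1% + 0.4716 × (6.4% − 1.1%) = 3.5995%
α = Rp − E[R] = 22.9% − 3.5995% = 19.3005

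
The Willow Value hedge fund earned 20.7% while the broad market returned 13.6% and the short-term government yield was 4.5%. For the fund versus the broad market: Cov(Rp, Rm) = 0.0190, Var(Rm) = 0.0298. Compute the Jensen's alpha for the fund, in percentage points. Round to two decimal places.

10.40

β = Cov / Var = 0.0190 / 0.0298 = 0.6376
E[R] = Rf + β(Rm − Rf) = 4.5% + 0.6376 × (13.6% − 4.5%) = 10.3022%
α = Rp − E[R] = 20.7% − 10.3022% = 10.3978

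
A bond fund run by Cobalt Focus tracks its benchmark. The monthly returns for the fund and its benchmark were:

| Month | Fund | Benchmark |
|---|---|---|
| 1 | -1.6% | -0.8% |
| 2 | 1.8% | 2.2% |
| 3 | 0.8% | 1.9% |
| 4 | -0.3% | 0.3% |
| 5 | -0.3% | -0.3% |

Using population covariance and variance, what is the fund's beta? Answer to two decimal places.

r̄p = 0.0800%,  r̄m = 0.6600%
Cov = Σ(rp − r̄p)(rm − r̄m) / 5 = 1.2992
Var(rm) = Σ(rm − r̄m)² / 5 = 1.4184
β = Cov / Var = 1.2992 / 1.4184 = 0.9160

0.92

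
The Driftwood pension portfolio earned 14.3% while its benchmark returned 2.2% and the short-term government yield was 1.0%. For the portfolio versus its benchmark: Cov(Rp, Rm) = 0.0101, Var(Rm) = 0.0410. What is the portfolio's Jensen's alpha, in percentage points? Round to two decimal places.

β = Cov / Var = 0.0101 / 0.0410 = 0.2463
E[R] = Rf + β(Rm − Rf) = 1.0% + 0.2463 × (2.2% − 1.0%) = 1.2956%
α = Rp − E[R] = 14.3% − 1.2956% = 13.0044

13.00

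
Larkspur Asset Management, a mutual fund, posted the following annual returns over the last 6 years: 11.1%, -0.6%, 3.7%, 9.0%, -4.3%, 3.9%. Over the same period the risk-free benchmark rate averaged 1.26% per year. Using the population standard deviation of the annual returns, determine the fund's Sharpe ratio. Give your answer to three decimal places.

μ = (11.1 − 0.6 + 3.7 + 9 − 4.3 + 3.9) / 6 = 3.8000%
Σ(r − μ)² = (11.1 − 3.8000)² + (-0.6 − 3.8000)² + (3.7 − 3.8000)² + … = 165.3200
population σ = √(165.3200 / 6) = √27.5533 = 5.2491%
Sharpe = (μ − rf) / σ = (3.8000 − 1.26) / 5.2491 = 2.5400 / 5.2491 = 0.4839

0.484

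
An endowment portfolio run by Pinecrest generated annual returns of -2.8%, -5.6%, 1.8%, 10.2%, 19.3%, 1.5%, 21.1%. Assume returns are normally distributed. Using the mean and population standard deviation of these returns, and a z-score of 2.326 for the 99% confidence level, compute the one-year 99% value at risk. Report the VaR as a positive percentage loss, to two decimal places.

16.27

Mean return μ = 45.50 / 7 = 6.5000%
Population σ = √[Σ(r − μ)² / 7] = √[670.6800 / 7] = √95.8114 = 9.7883%
VaR = −(μ − z·σ) = −(6.5000 − 2.326 × 9.7883) = −(-16.2676) = 16.2676%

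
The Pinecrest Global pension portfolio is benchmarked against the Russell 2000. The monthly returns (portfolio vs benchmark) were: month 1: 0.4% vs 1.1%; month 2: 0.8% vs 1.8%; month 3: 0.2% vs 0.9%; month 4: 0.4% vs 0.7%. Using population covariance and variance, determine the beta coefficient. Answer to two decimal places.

r̄p = 0.4500%,  r̄m = 1.1250%
Cov = Σ(rp − r̄p)(rm − r̄m) / 4 = 0.0788
Var(rm) = Σ(rm − r̄m)² / 4 = 0.1719
β = Cov / Var = 0.0788 / 0.1719 = 0.4584

0.46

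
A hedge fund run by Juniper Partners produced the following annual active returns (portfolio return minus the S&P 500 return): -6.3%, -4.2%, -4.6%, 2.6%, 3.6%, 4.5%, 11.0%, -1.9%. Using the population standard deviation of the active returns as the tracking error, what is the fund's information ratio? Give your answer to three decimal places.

Mean return μ = 4.70 / 8 = 0.5875%
Population std dev = √[240.3088 / 8] = 5.4807%
IR = μ / tracking error = 0.5875 / 5.4807 = 0.1072

0.107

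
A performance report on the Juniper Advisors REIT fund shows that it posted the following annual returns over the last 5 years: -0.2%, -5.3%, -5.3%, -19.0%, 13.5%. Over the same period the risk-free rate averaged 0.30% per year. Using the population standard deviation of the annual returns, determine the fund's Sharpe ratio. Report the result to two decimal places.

Mean return r̄ = -16.30 / 5 = -3.2600%
Population σ = √[Σ(r − r̄)² / 5] = √[546.3320 / 5] = √109.2664 = 10.4531%
Sharpe = (r̄ − rf) / σ = (-3.2600 − 0.3) / 10.4531 = -3.5600 / 10.4531 = -0.3406

-0.34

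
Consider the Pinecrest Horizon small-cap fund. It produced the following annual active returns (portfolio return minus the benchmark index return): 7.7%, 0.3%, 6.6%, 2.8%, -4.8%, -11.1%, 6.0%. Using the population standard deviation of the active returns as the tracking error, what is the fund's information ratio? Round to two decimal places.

0.17

r̄ = (7.7 + 0.3 + 6.6 + 2.8 − 4.8 − 11.1 + 6) / 7 = 1.0714%
Σ(r − r̄)² = (7.7 − 1.0714)² + (0.3 − 1.0714)² + … = 284.9943
population σ = √(284.9943 / 7) = √40.7135 = 6.3807%
IR = r̄ / tracking error = 1.0714 / 6.3807 = 0.1679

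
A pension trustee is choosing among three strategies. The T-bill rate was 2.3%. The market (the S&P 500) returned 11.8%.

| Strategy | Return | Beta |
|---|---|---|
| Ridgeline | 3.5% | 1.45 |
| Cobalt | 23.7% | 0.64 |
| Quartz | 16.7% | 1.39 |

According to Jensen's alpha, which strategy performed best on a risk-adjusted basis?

Ridgeline: α = 3.5% − [2.3% + 1.45 × (11.8% − 2.3%)] = -12.575
Cobalt: α = 23.7% − [2.3% + 0.64 × (11.8% − 2.3%)] = 15.320
Quartz: α = 16.7% − [2.3% + 1.39 × (11.8% − 2.3%)] = 1.195
Highest: Cobalt (15.320).

Cobalt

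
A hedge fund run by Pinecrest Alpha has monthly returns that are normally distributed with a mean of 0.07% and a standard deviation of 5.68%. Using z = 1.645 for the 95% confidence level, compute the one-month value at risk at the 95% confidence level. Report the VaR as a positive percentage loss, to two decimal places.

9.27

VaR (as % loss) = −(μ − z·σ) = −(0.07% − 1.645 × 5.68%) = −(-9.2736%) = 9.2736%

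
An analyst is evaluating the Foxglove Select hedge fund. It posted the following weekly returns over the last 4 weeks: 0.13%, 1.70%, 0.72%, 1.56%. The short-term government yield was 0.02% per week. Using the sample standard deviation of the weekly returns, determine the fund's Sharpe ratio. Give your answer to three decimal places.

1.364

r̄ = (0.13 + 1.7 + 0.72 + 1.56) / 4 = 4.110 / 4 = 1.0275%
Σ(r − r̄)² = (0.13 − 1.0275)² + (1.7 − 1.0275)² + … = 1.6359
sample σ = √(1.6359 / 3) = √0.5453 = 0.7384%
Sharpe = (r̄ − rf) / σ = (1.0275 − 0.02) / 0.7384 = 1.0075 / 0.7384 = 1.3644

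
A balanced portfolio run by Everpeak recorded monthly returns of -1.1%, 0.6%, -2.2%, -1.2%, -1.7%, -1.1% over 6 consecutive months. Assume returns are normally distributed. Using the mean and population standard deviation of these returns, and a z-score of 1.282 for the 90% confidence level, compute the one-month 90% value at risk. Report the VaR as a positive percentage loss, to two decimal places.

r̄ = (-1.1 + 0.6 − 2.2 − 1.2 − 1.7 − 1.1) / 6 = -6.70 / 6 = -1.1167%
Σ(r − r̄)² = (-1.1 − (-1.1167))² + (0.6 − (-1.1167))² + … = 4.4683
σ = √[4.4683 / 6] = 0.8630%
VaR = −(r̄ − z·σ) = −(-1.1167 − 1.282 × 0.8630) = −(-2.2231) = 2.2231%

2.22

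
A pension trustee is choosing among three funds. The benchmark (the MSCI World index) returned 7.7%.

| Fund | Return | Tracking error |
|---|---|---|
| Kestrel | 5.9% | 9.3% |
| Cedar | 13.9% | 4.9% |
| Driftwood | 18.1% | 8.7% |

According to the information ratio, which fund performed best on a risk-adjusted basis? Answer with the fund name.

Kestrel: IR = (5.9% − 7.7%) / 9.3% = -0.194
Cedar: IR = (13.9% − 7.7%) / 4.9% = 1.265
Driftwood: IR = (18.1% − 7.7%) / 8.7% = 1.195
Highest: Cedar (1.265).

Cedar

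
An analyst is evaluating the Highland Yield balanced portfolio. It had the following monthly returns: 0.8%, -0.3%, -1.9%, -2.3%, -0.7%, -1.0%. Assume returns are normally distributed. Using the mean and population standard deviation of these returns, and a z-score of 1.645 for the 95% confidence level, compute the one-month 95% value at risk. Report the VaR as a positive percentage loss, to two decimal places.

2.58

r̄ = (0.8 − 0.3 − 1.9 − 2.3 − 0.7 − 1) / 6 = -5.40 / 6 = -0.9000%
Σ(r − r̄)² = 6.2600; population σ = √(6.2600/6) = 1.0214%
VaR = −(r̄ − z·σ) = −(-0.9000 − 1.645 × 1.0214) = −(-2.5802) = 2.5802%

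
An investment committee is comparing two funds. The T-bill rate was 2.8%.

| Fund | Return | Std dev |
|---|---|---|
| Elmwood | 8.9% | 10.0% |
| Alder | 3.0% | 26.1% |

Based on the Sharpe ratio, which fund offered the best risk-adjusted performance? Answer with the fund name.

Elmwood

Elmwood: Sharpe ratio = (8.9% − 2.8%) / 10.0% = 0.610
Alder: Sharpe ratio = (3.0% − 2.8%) / 26.1% = 0.008
Highest: Elmwood (0.610).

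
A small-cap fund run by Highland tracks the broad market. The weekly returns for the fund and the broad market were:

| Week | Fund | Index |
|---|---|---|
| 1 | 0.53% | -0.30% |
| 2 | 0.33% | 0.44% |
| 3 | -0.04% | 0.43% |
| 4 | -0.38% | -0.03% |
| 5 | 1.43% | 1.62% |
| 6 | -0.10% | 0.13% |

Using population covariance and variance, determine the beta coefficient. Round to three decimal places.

0.719

r̄p = 0.2950%,  r̄m = 0.3817%
Cov = Σ(rp − r̄p)(rm − r̄m) / 6 = 0.2681
Var(rm) = Σ(rm − r̄m)² / 6 = 0.3728
β = Cov / Var = 0.2681 / 0.3728 = 0.7192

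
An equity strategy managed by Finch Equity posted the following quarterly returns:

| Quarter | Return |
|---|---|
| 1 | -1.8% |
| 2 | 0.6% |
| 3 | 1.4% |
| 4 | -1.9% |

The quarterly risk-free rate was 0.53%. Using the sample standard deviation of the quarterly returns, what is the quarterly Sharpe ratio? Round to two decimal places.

-0.57

Mean return μ = -1.70 / 4 = -0.4250%
Sample std dev = √[8.4475 / 3] = 1.6780%
Sharpe = (μ − rf) / σ = (-0.4250 − 0.53) / 1.6780 = -0.9550 / 1.6780 = -0.5691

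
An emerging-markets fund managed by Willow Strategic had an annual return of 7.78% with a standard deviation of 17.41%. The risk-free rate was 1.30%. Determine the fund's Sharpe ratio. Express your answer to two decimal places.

0.37

Sharpe = (Rp − Rf) / σp = (7.78% − 1.30%) / 17.41% = 6.48% / 17.41% = 0.3722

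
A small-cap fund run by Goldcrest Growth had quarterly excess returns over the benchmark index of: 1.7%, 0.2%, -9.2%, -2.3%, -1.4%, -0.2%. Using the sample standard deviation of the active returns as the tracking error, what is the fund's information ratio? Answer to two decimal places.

-0.49

r̄ = (1.7 + 0.2 − 9.2 − 2.3 − 1.4 − 0.2) / 6 = -11.20 / 6 = -1.8667%
Σ(r − r̄)² = 73.9533; sample σ = √(73.9533/5) = 3.8459%
IR = r̄ / tracking error = -1.8667 / 3.8459 = -0.4854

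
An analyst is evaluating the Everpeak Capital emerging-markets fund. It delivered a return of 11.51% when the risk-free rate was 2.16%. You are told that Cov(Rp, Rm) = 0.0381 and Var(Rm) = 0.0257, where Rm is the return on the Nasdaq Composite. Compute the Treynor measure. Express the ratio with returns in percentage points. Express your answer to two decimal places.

β = Cov / Var = 0.0381 / 0.0257 = 1.4825
Treynor = (Rp − Rf) / β = (11.51% − 2.16%) / 1.4825 = 9.35 / 1.4825 = 6.3069

6.31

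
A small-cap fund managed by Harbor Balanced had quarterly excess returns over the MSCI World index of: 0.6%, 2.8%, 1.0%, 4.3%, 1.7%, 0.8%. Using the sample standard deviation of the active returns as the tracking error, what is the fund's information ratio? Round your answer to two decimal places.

Mean return r̄ = 11.20 / 6 = 1.8667%
Σ(r − r̄)² = 10.3133; sample σ = √(10.3133/5) = 1.4362%
IR = r̄ / tracking error = 1.8667 / 1.4362 = 1.2997

1.30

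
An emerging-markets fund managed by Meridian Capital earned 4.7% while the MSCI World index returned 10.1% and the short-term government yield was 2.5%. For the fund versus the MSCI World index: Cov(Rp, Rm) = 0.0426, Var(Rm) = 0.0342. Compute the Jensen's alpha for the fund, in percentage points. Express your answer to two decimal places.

-7.27

β = Cov / Var = 0.0426 / 0.0342 = 1.2456
E[R] = Rf + β(Rm − Rf) = 2.5% + 1.2456 × (10.1% − 2.5%) = 11.9666%
α = Rp − E[R] = 4.7% − 11.9666% = -7.2666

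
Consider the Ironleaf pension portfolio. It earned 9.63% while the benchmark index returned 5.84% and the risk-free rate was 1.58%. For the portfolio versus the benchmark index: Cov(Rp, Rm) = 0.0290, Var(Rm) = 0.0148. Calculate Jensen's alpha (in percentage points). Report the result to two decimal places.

β = Cov / Var = 0.0290 / 0.0148 = 1.9595
E[R] = Rf + β(Rm − Rf) = 1.58% + 1.9595 × (5.84% − 1.58%) = 9.9275%
α = Rp − E[R] = 9.63% − 9.9275% = -0.2975

-0.30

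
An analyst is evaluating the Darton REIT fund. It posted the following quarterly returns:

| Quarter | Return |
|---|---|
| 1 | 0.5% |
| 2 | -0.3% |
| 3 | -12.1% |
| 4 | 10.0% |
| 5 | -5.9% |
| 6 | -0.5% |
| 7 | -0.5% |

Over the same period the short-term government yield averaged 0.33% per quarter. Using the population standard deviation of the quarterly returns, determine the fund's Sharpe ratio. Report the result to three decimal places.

-0.255

Mean return r̄ = -8.80 / 7 = -1.2571%
Population std dev = √[270.9971 / 7] = 6.2220%
Sharpe = (r̄ − rf) / σ = (-1.2571 − 0.33) / 6.2220 = -1.5871 / 6.2220 = -0.2551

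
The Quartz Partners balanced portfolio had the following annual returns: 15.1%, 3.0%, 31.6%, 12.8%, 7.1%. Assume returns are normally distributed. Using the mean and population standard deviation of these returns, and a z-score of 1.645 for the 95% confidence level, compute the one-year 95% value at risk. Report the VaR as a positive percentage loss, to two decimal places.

2.21

Mean return r̄ = 69.60 / 5 = 13.9200%
Population std dev = √[480.9880 / 5] = 9.8080%
VaR = −(r̄ − z·σ) = −(13.9200 − 1.645 × 9.8080) = −(-2.2142) = 2.2142%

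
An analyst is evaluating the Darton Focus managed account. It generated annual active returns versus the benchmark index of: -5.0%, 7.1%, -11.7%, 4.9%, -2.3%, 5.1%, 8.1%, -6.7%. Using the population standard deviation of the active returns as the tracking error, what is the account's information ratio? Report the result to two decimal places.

r̄ = (-5 + 7.1 − 11.7 + 4.9 − 2.3 + 5.1 + 8.1 − 6.7) / 8 = -0.0625%
Population std dev = √[378.0788 / 8] = 6.8746%
IR = r̄ / tracking error = -0.0625 / 6.8746 = -0.0091

-0.01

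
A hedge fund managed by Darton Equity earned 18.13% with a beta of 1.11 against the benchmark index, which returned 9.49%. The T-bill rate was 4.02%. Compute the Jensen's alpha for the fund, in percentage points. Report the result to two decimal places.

8.04

CAPM expected return = Rf + β(Rm − Rf) = 4.02% + 1.11 × (9.49% − 4.02%) = 4.02 + 1.11 × 5.47 = 10.0917%
Jensen's α = Rp − E[R] = 18.13% − 10.0917% = 8.0383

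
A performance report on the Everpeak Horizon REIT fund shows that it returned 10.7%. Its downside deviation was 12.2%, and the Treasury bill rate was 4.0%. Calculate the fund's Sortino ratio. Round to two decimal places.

0.55

Sortino = (Rp − Rf) / σd = (10.7% − 4.0%) / 12.2% = 6.70% / 12.2% = 0.5492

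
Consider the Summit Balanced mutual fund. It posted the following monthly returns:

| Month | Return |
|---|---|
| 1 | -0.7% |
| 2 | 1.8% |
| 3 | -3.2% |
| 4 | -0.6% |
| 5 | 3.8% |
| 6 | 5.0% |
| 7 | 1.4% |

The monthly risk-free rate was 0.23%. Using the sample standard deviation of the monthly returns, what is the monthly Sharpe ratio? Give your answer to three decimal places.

0.298

r̄ = (-0.7 + 1.8 − 3.2 − 0.6 + 3.8 + 5 + 1.4) / 7 = 7.50 / 7 = 1.0714%
Σ(r − r̄)² = (-0.7 − 1.0714)² + (1.8 − 1.0714)² + … = 47.6943
sample σ = √(47.6943 / 6) = √7.9491 = 2.8194%
Sharpe = (r̄ − rf) / σ = (1.0714 − 0.23) / 2.8194 = 0.8414 / 2.8194 = 0.2984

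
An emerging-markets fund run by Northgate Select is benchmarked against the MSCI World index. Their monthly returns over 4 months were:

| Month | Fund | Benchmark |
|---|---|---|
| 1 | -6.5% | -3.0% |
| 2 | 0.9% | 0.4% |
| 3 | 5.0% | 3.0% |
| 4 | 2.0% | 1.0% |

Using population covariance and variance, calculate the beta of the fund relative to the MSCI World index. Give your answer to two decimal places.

1.95

r̄p = 0.3500%,  r̄m = 0.3500%
Cov = Σ(rp − r̄p)(rm − r̄m) / 4 = 9.0925
Var(rm) = Σ(rm − r̄m)² / 4 = 4.6675
β = Cov / Var = 9.0925 / 4.6675 = 1.9480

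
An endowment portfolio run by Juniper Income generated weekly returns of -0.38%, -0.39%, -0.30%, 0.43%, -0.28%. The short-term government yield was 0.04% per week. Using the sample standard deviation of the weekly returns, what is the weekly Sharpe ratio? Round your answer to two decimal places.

μ = (-0.38 − 0.39 − 0.3 + 0.43 − 0.28) / 5 = -0.1840%
Σ(r − μ)² = (-0.38 − (-0.1840))² + (-0.39 − (-0.1840))² + (-0.3 − (-0.1840))² + … = 0.4805
σ = √[0.4805 / 4] = 0.3466%
Sharpe = (μ − rf) / σ = (-0.1840 − 0.04) / 0.3466 = -0.2240 / 0.3466 = -0.6463

-0.65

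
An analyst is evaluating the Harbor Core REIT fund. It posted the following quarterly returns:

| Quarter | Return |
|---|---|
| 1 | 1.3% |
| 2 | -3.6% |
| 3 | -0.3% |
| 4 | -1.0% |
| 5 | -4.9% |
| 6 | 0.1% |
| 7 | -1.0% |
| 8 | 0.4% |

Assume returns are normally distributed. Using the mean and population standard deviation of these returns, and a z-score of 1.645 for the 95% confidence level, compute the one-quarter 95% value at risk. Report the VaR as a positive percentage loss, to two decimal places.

Mean return r̄ = -9.00 / 8 = -1.1250%
Population std dev = √[30.7950 / 8] = 1.9620%
VaR = −(r̄ − z·σ) = −(-1.1250 − 1.645 × 1.9620) = −(-4.3525) = 4.3525%

4.35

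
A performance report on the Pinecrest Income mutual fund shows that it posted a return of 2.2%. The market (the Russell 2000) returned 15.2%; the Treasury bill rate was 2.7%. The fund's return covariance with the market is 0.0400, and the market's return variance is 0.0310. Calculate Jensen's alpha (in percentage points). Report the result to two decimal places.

β = Cov / Var = 0.0400 / 0.0310 = 1.2903
E[R] = Rf + β(Rm − Rf) = 2.7% + 1.2903 × (15.2% − 2.7%) = 18.8288%
α = Rp − E[R] = 2.2% − 18.8288% = -16.6288

-16.63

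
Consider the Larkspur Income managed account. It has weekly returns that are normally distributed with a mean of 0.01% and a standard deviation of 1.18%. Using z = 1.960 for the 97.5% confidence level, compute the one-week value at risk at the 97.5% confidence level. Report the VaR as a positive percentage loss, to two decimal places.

VaR (as % loss) = −(μ − z·σ) = −(0.01% − 1.960 × 1.18%) = −(-2.3028%) = 2.3028%

2.30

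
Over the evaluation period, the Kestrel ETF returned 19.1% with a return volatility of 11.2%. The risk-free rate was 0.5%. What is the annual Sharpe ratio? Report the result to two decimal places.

1.66

Sharpe = (Rp − Rf) / σp = (19.1% − 0.5%) / 11.2% = 18.60% / 11.2% = 1.6607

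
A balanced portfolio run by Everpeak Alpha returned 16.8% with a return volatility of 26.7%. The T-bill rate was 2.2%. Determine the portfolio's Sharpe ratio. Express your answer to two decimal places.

0.55

Sharpe = (Rp − Rf) / σp = (16.8% − 2.2%) / 26.7% = 14.60% / 26.7% = 0.5468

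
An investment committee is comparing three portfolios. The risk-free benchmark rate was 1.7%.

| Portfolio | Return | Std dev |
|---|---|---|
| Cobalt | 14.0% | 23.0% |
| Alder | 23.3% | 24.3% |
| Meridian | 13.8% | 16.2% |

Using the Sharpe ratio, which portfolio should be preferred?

Cobalt: Sharpe ratio = (14.0% − 1.7%) / 23.0% = 0.535
Alder: Sharpe ratio = (23.3% − 1.7%) / 24.3% = 0.889
Meridian: Sharpe ratio = (13.8% − 1.7%) / 16.2% = 0.747
Highest: Alder (0.889).

Alder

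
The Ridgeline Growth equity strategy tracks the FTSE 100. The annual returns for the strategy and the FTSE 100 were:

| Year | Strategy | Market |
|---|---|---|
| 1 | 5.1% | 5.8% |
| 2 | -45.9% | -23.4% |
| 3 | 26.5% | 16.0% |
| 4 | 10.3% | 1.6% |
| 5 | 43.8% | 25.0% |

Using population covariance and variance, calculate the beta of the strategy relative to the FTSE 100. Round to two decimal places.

r̄p = 7.9600%,  r̄m = 5.0000%
Cov = Σ(rp − r̄p)(rm − r̄m) / 5 = 488.0240
Var(rm) = Σ(rm − r̄m)² / 5 = 267.9520
β = Cov / Var = 488.0240 / 267.9520 = 1.8213

1.82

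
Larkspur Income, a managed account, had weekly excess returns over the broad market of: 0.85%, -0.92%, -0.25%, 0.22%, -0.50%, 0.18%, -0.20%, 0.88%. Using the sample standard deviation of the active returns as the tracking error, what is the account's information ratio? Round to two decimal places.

0.05

r̄ = (0.85 − 0.92 − 0.25 + 0.22 − 0.5 + 0.18 − 0.2 + 0.88) / 8 = 0.0325%
Sample std dev = √[2.7682 / 7] = 0.6289%
IR = r̄ / tracking error = 0.0325 / 0.6289 = 0.0517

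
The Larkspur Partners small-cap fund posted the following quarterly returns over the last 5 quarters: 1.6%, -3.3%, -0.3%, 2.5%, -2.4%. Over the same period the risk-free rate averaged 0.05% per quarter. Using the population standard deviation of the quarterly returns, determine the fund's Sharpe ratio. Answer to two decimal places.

r̄ = (1.6 − 3.3 − 0.3 + 2.5 − 2.4) / 5 = -0.3800%
Population σ = √[Σ(r − r̄)² / 5] = √[24.8280 / 5] = √4.9656 = 2.2284%
Sharpe = (r̄ − rf) / σ = (-0.3800 − 0.05) / 2.2284 = -0.4300 / 2.2284 = -0.1930

-0.19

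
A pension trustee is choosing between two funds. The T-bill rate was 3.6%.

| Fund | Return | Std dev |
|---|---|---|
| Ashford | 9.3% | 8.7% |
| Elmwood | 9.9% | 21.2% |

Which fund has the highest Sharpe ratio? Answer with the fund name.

Ashford: Sharpe ratio = (9.3% − 3.6%) / 8.7% = 0.655
Elmwood: Sharpe ratio = (9.9% − 3.6%) / 21.2% = 0.297
Highest: Ashford (0.655).

Ashford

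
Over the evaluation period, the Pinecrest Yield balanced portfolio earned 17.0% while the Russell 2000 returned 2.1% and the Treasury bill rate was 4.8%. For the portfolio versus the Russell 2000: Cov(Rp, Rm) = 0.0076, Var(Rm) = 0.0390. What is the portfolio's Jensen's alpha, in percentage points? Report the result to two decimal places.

β = Cov / Var = 0.0076 / 0.0390 = 0.1949
E[R] = Rf + β(Rm − Rf) = 4.8% + 0.1949 × (2.1% − 4.8%) = 4.2738%
α = Rp − E[R] = 17.0% − 4.2738% = 12.7262

12.73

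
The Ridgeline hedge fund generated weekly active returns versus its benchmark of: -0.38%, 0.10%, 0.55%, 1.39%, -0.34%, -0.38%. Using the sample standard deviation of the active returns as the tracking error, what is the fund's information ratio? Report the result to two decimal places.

r̄ = (-0.38 + 0.1 + 0.55 + 1.39 − 0.34 − 0.38) / 6 = 0.1567%
Σ(r − r̄)² = 2.5017; sample σ = √(2.5017/5) = 0.7073%
IR = r̄ / tracking error = 0.1567 / 0.7073 = 0.2215

0.22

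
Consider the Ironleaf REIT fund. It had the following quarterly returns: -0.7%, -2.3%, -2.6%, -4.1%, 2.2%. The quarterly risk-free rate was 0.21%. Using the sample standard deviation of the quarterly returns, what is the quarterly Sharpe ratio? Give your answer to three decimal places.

-0.714

Mean return r̄ = -7.50 / 5 = -1.5000%
Σ(r − r̄)² = (-0.7 − (-1.5000))² + (-2.3 − (-1.5000))² + … = 22.9400
σ = √[22.9400 / 4] = 2.3948%
Sharpe = (r̄ − rf) / σ = (-1.5000 − 0.21) / 2.3948 = -1.7100 / 2.3948 = -0.7140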